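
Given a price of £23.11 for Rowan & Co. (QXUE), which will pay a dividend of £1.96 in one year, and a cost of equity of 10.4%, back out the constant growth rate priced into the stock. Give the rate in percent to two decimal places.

From P₀ = D₁/(r − g), the implied growth is g = r − D₁/P₀.
g = 0.104 − 1.96/23.11 = 0.104 − 0.08481 = 0.01919

1.92%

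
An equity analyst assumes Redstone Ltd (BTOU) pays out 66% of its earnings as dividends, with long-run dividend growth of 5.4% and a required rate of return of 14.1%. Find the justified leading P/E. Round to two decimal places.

Justified leading P/E = b/(r−g) = 0.66/(0.141−0.054) = 7.5862

7.59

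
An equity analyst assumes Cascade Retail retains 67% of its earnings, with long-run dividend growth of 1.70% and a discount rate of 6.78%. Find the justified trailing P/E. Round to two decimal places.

6.61

Payout ratio b = 1 − 0.67 = 0.33.
Justified trailing P/E = b(1+g)/(r−g) = 0.33×(1+0.017)/(0.0678−0.017) = 6.6065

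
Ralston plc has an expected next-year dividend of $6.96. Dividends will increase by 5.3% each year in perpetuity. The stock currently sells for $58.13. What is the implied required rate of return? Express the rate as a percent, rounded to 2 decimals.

17.27%

Rearranging the constant-growth DDM: r = D₁/P₀ + g.
r = 6.9600 / 58.13 + 0.053 = 0.11973 + 0.053 = 0.17273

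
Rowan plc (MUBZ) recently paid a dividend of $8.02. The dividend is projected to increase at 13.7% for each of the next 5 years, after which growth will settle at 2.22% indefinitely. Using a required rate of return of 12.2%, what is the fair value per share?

$129.52

Two-stage DDM. Project D₁…D_5 at 0.137, terminal growth 0.0222, discount at r = 0.122.
D_1 = 9.1187
D_2 = 10.3680
D_3 = 11.7884
D_4 = 13.4034
D_5 = 15.2397
Terminal value at t=5: TV = D_6/(r−g) = 15.5780/(0.122−0.0222) = 156.0925
P₀ = 9.1187/(1+0.122)^1 + 10.3680/(1+0.122)^2 + 11.7884/(1+0.122)^3 + 13.4034/(1+0.122)^4 + 15.2397/(1+0.122)^5 + 156.0925/(1+0.122)^5 = 129.5217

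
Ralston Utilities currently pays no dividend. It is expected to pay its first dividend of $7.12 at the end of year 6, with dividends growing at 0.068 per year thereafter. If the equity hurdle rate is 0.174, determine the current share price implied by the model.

$30.12

Deferred-dividend DDM. At t=5 the remaining stream is a growing perpetuity with first payment D_6 = 7.12.
V_5 = D_6/(r−g) = 7.12/(0.174−0.068) = 67.1698
P₀ = V_5/(1+r)^5 = 67.1698/(1+0.174)^5 = 30.1185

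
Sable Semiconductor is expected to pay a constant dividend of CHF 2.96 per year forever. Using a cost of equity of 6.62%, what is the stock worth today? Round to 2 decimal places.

CHF 44.71

Zero-growth DDM (perpetuity): P₀ = D/r = 2.96 / 0.0662 = 44.7130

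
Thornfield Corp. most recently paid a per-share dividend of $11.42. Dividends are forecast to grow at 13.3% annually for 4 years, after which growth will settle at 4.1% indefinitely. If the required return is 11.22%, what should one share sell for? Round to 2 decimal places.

$227.67

Two-stage DDM. Project D₁…D_4 at 0.133, terminal growth 0.041, discount at r = 0.1122.
D_1 = 12.9389
D_2 = 14.6597
D_3 = 16.6095
D_4 = 18.8185
Terminal value at t=4: TV = D_5/(r−g) = 19.5901/(0.1122−0.041) = 275.1417
P₀ = 12.9389/(1+0.1122)^1 + 14.6597/(1+0.1122)^2 + 16.6095/(1+0.1122)^3 + 18.8185/(1+0.1122)^4 + 275.1417/(1+0.1122)^4 = 227.6706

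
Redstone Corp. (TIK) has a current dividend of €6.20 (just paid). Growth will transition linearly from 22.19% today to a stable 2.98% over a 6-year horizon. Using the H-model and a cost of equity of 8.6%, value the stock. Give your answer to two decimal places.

H-model: P₀ = D₀[(1+g_L) + H(g_S−g_L)]/(r−g_L), with H = 6/2 = 3.
P₀ = 6.20 × [(1+0.0298) + 3×(0.2219−0.0298)] / (0.086−0.0298)
   = 6.20 × 1.6061 / 0.0562 = 177.1854

€177.19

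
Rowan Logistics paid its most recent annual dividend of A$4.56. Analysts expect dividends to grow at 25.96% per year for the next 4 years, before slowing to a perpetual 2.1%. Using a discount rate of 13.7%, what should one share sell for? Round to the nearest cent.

A$84.17

Two-stage DDM. Project D₁…D_4 at 0.2596, terminal growth 0.021, discount at r = 0.137.
D_1 = 5.7438
D_2 = 7.2349
D_3 = 9.1130
D_4 = 11.4788
Terminal value at t=4: TV = D_5/(r−g) = 11.7198/(0.137−0.021) = 101.0330
P₀ = 5.7438/(1+0.137)^1 + 7.2349/(1+0.137)^2 + 9.1130/(1+0.137)^3 + 11.4788/(1+0.137)^4 + 101.0330/(1+0.137)^4 = 84.1698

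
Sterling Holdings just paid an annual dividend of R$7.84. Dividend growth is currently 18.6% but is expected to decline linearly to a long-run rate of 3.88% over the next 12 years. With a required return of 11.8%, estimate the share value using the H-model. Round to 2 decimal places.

H-model: P₀ = D₀[(1+g_L) + H(g_S−g_L)]/(r−g_L), with H = 12/2 = 6.
P₀ = 7.84 × [(1+0.0388) + 6×(0.186−0.0388)] / (0.118−0.0388)
   = 7.84 × 1.9220 / 0.0792 = 190.2586

R$190.26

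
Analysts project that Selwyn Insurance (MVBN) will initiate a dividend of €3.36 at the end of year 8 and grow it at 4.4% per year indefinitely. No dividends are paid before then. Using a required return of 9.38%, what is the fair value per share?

Deferred-dividend DDM. At t=7 the remaining stream is a growing perpetuity with first payment D_8 = 3.36.
V_7 = D_8/(r−g) = 3.36/(0.0938−0.044) = 67.4699
P₀ = V_7/(1+r)^7 = 67.4699/(1+0.0938)^7 = 36.0201

€36.02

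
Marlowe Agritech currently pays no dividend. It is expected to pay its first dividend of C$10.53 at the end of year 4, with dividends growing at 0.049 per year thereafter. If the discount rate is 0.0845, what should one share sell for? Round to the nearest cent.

C$232.55

Deferred-dividend DDM. At t=3 the remaining stream is a growing perpetuity with first payment D_4 = 10.53.
V_3 = D_4/(r−g) = 10.53/(0.0845−0.049) = 296.6197
P₀ = V_3/(1+r)^3 = 296.6197/(1+0.0845)^3 = 232.5473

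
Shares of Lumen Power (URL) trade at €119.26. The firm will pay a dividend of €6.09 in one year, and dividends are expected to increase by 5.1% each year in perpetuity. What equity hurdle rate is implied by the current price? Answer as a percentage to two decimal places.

10.21%

Rearranging the constant-growth DDM: r = D₁/P₀ + g.
r = 6.0900 / 119.26 + 0.051 = 0.05106 + 0.051 = 0.10206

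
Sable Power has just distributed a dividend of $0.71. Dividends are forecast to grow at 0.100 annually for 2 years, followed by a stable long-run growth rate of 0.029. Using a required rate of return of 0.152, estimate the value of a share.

Two-stage DDM. Project D₁…D_2 at 0.1, terminal growth 0.029, discount at r = 0.152.
D_1 = 0.7810
D_2 = 0.8591
Terminal value at t=2: TV = D_3/(r−g) = 0.8840/(0.152−0.029) = 7.1871
P₀ = 0.7810/(1+0.152)^1 + 0.8591/(1+0.152)^2 + 7.1871/(1+0.152)^2 = 6.7409

$6.74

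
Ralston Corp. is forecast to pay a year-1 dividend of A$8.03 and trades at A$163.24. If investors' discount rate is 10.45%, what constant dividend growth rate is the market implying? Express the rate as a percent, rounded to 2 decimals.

5.53%

From P₀ = D₁/(r − g), the implied growth is g = r − D₁/P₀.
g = 0.1045 − 8.03/163.24 = 0.1045 − 0.04919 = 0.05531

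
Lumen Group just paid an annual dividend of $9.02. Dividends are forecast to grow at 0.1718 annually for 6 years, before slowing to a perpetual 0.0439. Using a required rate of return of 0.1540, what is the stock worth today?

Two-stage DDM. Project D₁…D_6 at 0.1718, terminal growth 0.0439, discount at r = 0.154.
D_1 = 10.5696
D_2 = 12.3855
D_3 = 14.5133
D_4 = 17.0067
D_5 = 19.9285
D_6 = 23.3522
Terminal value at t=6: TV = D_7/(r−g) = 24.3773/(0.154−0.0439) = 221.4109
P₀ = 10.5696/(1+0.154)^1 + 12.3855/(1+0.154)^2 + 14.5133/(1+0.154)^3 + 17.0067/(1+0.154)^4 + 19.9285/(1+0.154)^5 + 23.3522/(1+0.154)^6 + 221.4109/(1+0.154)^6 = 150.8665

$150.87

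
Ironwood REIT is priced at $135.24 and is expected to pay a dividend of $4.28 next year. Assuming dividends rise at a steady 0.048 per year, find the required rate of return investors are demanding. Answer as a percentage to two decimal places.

Rearranging the constant-growth DDM: r = D₁/P₀ + g.
r = 4.2800 / 135.24 + 0.048 = 0.03165 + 0.048 = 0.07965

7.96%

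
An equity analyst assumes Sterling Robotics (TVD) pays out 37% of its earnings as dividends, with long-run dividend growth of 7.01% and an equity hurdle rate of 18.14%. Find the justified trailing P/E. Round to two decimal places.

Justified trailing P/E = b(1+g)/(r−g) = 0.37×(1+0.0701)/(0.1814−0.0701) = 3.5574

3.56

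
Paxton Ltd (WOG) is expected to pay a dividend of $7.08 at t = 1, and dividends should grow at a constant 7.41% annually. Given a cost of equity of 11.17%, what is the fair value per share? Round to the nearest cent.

$188.30

Gordon growth model: P₀ = D₁/(r − g), with D₁ = 7.08 given directly.
P₀ = 7.0800 / (0.1117 − 0.0741) = 7.0800 / 0.0376 = 188.2979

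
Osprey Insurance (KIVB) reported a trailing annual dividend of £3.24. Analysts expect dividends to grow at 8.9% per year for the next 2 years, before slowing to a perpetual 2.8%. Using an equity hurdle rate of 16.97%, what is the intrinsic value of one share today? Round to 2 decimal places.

£26.20

Two-stage DDM. Project D₁…D_2 at 0.089, terminal growth 0.028, discount at r = 0.1697.
D_1 = 3.5284
D_2 = 3.8424
Terminal value at t=2: TV = D_3/(r−g) = 3.9500/(0.1697−0.028) = 27.8756
P₀ = 3.5284/(1+0.1697)^1 + 3.8424/(1+0.1697)^2 + 27.8756/(1+0.1697)^2 = 26.1988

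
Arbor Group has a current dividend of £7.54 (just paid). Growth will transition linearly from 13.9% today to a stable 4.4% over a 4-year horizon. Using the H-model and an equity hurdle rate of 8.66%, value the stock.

H-model: P₀ = D₀[(1+g_L) + H(g_S−g_L)]/(r−g_L), with H = 4/2 = 2.
P₀ = 7.54 × [(1+0.044) + 2×(0.139−0.044)] / (0.0866−0.044)
   = 7.54 × 1.2340 / 0.0426 = 218.4122

£218.41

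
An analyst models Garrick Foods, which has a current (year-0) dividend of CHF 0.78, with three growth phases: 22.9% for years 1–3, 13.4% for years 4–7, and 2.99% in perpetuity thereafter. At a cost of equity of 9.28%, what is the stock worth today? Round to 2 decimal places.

Three-stage DDM. Project D₁…D_7; terminal Gordon value at t=7 with g = 0.0299; discount at r = 0.0928.
D_1 = 0.9586
D_2 = 1.1781
D_3 = 1.4479
D_4 = 1.6420
D_5 = 1.8620
D_6 = 2.1115
D_7 = 2.3944
TV_7 = 2.4660/(0.0928−0.0299) = 39.2055
P₀ = Σ Dₜ/(1+r)ᵗ + TV_7/(1+r)^7 = 28.9107

CHF 28.91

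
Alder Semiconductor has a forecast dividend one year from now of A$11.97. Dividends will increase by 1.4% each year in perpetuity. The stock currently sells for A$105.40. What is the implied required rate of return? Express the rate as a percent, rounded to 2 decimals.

12.76%

Rearranging the constant-growth DDM: r = D₁/P₀ + g.
r = 11.9700 / 105.40 + 0.014 = 0.11357 + 0.014 = 0.12757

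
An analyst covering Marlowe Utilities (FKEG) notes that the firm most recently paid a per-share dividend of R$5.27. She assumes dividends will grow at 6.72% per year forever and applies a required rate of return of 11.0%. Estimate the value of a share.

R$131.41

Gordon growth model: P₀ = D₁/(r − g). D₁ = 5.27 × (1 + 0.0672) = 5.6241.
P₀ = 5.6241 / (0.11 − 0.0672) = 5.6241 / 0.0428 = 131.4052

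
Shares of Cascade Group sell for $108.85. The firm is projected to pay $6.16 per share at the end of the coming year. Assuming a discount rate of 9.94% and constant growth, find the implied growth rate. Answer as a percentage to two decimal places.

4.28%

From P₀ = D₁/(r − g), the implied growth is g = r − D₁/P₀.
g = 0.0994 − 6.16/108.85 = 0.0994 − 0.05659 = 0.04281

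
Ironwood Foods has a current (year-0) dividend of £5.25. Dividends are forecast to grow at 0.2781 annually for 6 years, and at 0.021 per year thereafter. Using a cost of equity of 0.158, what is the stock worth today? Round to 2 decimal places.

£115.86

Two-stage DDM. Project D₁…D_6 at 0.2781, terminal growth 0.021, discount at r = 0.158.
D_1 = 6.7100
D_2 = 8.5761
D_3 = 10.9611
D_4 = 14.0094
D_5 = 17.9054
D_6 = 22.8849
Terminal value at t=6: TV = D_7/(r−g) = 23.3654/(0.158−0.021) = 170.5507
P₀ = 6.7100/(1+0.158)^1 + 8.5761/(1+0.158)^2 + 10.9611/(1+0.158)^3 + 14.0094/(1+0.158)^4 + 17.9054/(1+0.158)^5 + 22.8849/(1+0.158)^6 + 170.5507/(1+0.158)^6 = 115.8588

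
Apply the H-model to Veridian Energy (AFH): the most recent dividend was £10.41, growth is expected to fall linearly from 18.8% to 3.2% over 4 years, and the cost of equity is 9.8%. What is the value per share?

H-model: P₀ = D₀[(1+g_L) + H(g_S−g_L)]/(r−g_L), with H = 4/2 = 2.
P₀ = 10.41 × [(1+0.032) + 2×(0.188−0.032)] / (0.098−0.032)
   = 10.41 × 1.3440 / 0.066 = 211.9855

£211.99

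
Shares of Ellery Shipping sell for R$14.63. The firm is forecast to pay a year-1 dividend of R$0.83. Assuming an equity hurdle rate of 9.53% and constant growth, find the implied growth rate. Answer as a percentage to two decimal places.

From P₀ = D₁/(r − g), the implied growth is g = r − D₁/P₀.
g = 0.0953 − 0.83/14.63 = 0.0953 − 0.05673 = 0.03857

3.86%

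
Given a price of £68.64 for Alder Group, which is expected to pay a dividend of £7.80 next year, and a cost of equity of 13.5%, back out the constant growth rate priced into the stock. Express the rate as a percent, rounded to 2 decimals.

2.14%

From P₀ = D₁/(r − g), the implied growth is g = r − D₁/P₀.
g = 0.135 − 7.80/68.64 = 0.135 − 0.11364 = 0.02136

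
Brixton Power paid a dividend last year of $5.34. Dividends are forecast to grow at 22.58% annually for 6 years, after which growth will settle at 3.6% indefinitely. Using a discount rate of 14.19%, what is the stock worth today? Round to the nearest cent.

Two-stage DDM. Project D₁…D_6 at 0.2258, terminal growth 0.036, discount at r = 0.1419.
D_1 = 6.5458
D_2 = 8.0238
D_3 = 9.8356
D_4 = 12.0565
D_5 = 14.7788
D_6 = 18.1159
Terminal value at t=6: TV = D_7/(r−g) = 18.7680/(0.1419−0.036) = 177.2241
P₀ = 6.5458/(1+0.1419)^1 + 8.0238/(1+0.1419)^2 + 9.8356/(1+0.1419)^3 + 12.0565/(1+0.1419)^4 + 14.7788/(1+0.1419)^5 + 18.1159/(1+0.1419)^6 + 177.2241/(1+0.1419)^6 = 121.3040

$121.30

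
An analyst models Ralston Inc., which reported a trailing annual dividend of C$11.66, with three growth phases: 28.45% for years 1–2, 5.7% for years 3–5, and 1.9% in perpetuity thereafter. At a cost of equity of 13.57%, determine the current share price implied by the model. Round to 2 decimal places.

Three-stage DDM. Project D₁…D_5; terminal Gordon value at t=5 with g = 0.019; discount at r = 0.1357.
D_1 = 14.9773
D_2 = 19.2383
D_3 = 20.3349
D_4 = 21.4940
D_5 = 22.7191
TV_5 = 23.1508/(0.1357−0.019) = 198.3787
P₀ = Σ Dₜ/(1+r)ᵗ + TV_5/(1+r)^5 = 171.9269

C$171.93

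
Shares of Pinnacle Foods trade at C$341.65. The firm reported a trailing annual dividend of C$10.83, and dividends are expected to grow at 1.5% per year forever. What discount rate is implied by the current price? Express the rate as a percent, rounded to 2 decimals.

Rearranging the constant-growth DDM: r = D₁/P₀ + g.
D₁ = 10.83 × (1 + 0.015) = 10.9924.
r = 10.9924 / 341.65 + 0.015 = 0.03217 + 0.015 = 0.04717

4.72%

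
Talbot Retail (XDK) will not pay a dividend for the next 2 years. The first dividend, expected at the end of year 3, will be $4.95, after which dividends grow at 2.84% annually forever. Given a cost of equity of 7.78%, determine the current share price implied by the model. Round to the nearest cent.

$86.26

Deferred-dividend DDM. At t=2 the remaining stream is a growing perpetuity with first payment D_3 = 4.95.
V_2 = D_3/(r−g) = 4.95/(0.0778−0.0284) = 100.2024
P₀ = V_2/(1+r)^2 = 100.2024/(1+0.0778)^2 = 86.2585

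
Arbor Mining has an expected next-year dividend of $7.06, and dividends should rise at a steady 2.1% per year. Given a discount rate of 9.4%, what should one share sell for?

$96.71

Gordon growth model: P₀ = D₁/(r − g), with D₁ = 7.06 given directly.
P₀ = 7.0600 / (0.094 − 0.021) = 7.0600 / 0.073 = 96.7123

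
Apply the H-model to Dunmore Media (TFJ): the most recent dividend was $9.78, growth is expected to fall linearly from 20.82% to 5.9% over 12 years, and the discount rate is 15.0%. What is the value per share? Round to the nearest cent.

H-model: P₀ = D₀[(1+g_L) + H(g_S−g_L)]/(r−g_L), with H = 12/2 = 6.
P₀ = 9.78 × [(1+0.059) + 6×(0.2082−0.059)] / (0.15−0.059)
   = 9.78 × 1.9542 / 0.091 = 210.0228

$210.02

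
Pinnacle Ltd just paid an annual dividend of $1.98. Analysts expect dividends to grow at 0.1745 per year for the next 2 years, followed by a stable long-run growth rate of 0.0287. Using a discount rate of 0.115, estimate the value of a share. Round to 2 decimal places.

$30.47

Two-stage DDM. Project D₁…D_2 at 0.1745, terminal growth 0.0287, discount at r = 0.115.
D_1 = 2.3255
D_2 = 2.7313
Terminal value at t=2: TV = D_3/(r−g) = 2.8097/(0.115−0.0287) = 32.5574
P₀ = 2.3255/(1+0.115)^1 + 2.7313/(1+0.115)^2 + 32.5574/(1+0.115)^2 = 30.4704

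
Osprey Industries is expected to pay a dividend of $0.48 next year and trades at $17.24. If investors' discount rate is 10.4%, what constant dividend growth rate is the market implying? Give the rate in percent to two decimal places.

From P₀ = D₁/(r − g), the implied growth is g = r − D₁/P₀.
g = 0.104 − 0.48/17.24 = 0.104 − 0.02784 = 0.07616

7.62%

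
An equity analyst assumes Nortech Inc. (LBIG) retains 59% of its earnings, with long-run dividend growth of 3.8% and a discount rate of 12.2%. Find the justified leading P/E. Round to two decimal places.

Payout ratio b = 1 − 0.59 = 0.41.
Justified leading P/E = b/(r−g) = 0.41/(0.122−0.038) = 4.8810

4.88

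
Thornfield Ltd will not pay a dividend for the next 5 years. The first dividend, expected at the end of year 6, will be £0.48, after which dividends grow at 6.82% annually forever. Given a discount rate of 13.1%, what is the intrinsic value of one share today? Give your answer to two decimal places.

Deferred-dividend DDM. At t=5 the remaining stream is a growing perpetuity with first payment D_6 = 0.48.
V_5 = D_6/(r−g) = 0.48/(0.131−0.0682) = 7.6433
P₀ = V_5/(1+r)^5 = 7.6433/(1+0.131)^5 = 4.1302

£4.13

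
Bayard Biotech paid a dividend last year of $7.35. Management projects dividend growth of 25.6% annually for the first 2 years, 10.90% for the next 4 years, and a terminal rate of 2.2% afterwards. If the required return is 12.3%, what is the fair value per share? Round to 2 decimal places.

$141.54

Three-stage DDM. Project D₁…D_6; terminal Gordon value at t=6 with g = 0.022; discount at r = 0.123.
D_1 = 9.2316
D_2 = 11.5949
D_3 = 12.8587
D_4 = 14.2603
D_5 = 15.8147
D_6 = 17.5385
TV_6 = 17.9244/(0.123−0.022) = 177.4689
P₀ = Σ Dₜ/(1+r)ᵗ + TV_6/(1+r)^6 = 141.5385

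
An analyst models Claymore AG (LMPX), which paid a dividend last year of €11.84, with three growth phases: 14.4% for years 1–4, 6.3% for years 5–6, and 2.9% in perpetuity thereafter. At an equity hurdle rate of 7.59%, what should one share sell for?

Three-stage DDM. Project D₁…D_6; terminal Gordon value at t=6 with g = 0.029; discount at r = 0.0759.
D_1 = 13.5450
D_2 = 15.4954
D_3 = 17.7268
D_4 = 20.2794
D_5 = 21.5570
D_6 = 22.9151
TV_6 = 23.5797/(0.0759−0.029) = 502.7648
P₀ = Σ Dₜ/(1+r)ᵗ + TV_6/(1+r)^6 = 409.2112

€409.21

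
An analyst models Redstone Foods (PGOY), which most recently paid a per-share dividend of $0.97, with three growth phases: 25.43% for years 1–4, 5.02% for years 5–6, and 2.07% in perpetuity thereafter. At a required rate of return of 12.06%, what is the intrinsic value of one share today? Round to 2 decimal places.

$21.61

Three-stage DDM. Project D₁…D_6; terminal Gordon value at t=6 with g = 0.0207; discount at r = 0.1206.
D_1 = 1.2167
D_2 = 1.5261
D_3 = 1.9142
D_4 = 2.4009
D_5 = 2.5214
D_6 = 2.6480
TV_6 = 2.7028/(0.1206−0.0207) = 27.0554
P₀ = Σ Dₜ/(1+r)ᵗ + TV_6/(1+r)^6 = 21.6111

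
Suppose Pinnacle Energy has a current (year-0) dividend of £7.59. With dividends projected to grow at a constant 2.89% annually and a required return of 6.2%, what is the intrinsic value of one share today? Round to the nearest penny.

Gordon growth model: P₀ = D₁/(r − g). D₁ = 7.59 × (1 + 0.0289) = 7.8094.
P₀ = 7.8094 / (0.062 − 0.0289) = 7.8094 / 0.0331 = 235.9321

£235.93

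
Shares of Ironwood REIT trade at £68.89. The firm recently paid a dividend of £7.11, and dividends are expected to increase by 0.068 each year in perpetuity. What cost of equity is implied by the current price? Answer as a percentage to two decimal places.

Rearranging the constant-growth DDM: r = D₁/P₀ + g.
D₁ = 7.11 × (1 + 0.068) = 7.5935.
r = 7.5935 / 68.89 + 0.068 = 0.11023 + 0.068 = 0.17823

17.82%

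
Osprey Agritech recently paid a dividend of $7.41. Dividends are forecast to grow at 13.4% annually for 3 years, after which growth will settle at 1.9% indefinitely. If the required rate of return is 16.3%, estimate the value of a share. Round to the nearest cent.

$69.75

Two-stage DDM. Project D₁…D_3 at 0.134, terminal growth 0.019, discount at r = 0.163.
D_1 = 8.4029
D_2 = 9.5289
D_3 = 10.8058
Terminal value at t=3: TV = D_4/(r−g) = 11.0111/(0.163−0.019) = 76.4661
P₀ = 8.4029/(1+0.163)^1 + 9.5289/(1+0.163)^2 + 10.8058/(1+0.163)^3 + 76.4661/(1+0.163)^3 = 69.7502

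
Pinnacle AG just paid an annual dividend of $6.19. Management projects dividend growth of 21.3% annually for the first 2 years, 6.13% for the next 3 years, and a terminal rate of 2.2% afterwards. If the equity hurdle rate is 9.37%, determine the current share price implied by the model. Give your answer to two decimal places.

$135.16

Three-stage DDM. Project D₁…D_5; terminal Gordon value at t=5 with g = 0.022; discount at r = 0.0937.
D_1 = 7.5085
D_2 = 9.1078
D_3 = 9.6661
D_4 = 10.2586
D_5 = 10.8875
TV_5 = 11.1270/(0.0937−0.022) = 155.1881
P₀ = Σ Dₜ/(1+r)ᵗ + TV_5/(1+r)^5 = 135.1616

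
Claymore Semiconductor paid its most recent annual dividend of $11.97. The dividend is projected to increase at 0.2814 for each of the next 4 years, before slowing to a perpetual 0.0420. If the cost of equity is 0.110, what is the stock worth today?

$395.21

Two-stage DDM. Project D₁…D_4 at 0.2814, terminal growth 0.042, discount at r = 0.11.
D_1 = 15.3384
D_2 = 19.6546
D_3 = 25.1854
D_4 = 32.2725
Terminal value at t=4: TV = D_5/(r−g) = 33.6280/(0.11−0.042) = 494.5291
P₀ = 15.3384/(1+0.11)^1 + 19.6546/(1+0.11)^2 + 25.1854/(1+0.11)^3 + 32.2725/(1+0.11)^4 + 494.5291/(1+0.11)^4 = 395.2063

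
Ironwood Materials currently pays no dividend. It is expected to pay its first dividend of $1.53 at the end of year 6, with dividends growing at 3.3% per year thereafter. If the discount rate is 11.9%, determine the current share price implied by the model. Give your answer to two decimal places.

Deferred-dividend DDM. At t=5 the remaining stream is a growing perpetuity with first payment D_6 = 1.53.
V_5 = D_6/(r−g) = 1.53/(0.119−0.033) = 17.7907
P₀ = V_5/(1+r)^5 = 17.7907/(1+0.119)^5 = 10.1401

$10.14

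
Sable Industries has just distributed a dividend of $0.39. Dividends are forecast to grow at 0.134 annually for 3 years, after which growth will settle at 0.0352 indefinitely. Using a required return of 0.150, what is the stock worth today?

$4.51

Two-stage DDM. Project D₁…D_3 at 0.134, terminal growth 0.0352, discount at r = 0.15.
D_1 = 0.4423
D_2 = 0.5015
D_3 = 0.5687
Terminal value at t=3: TV = D_4/(r−g) = 0.5887/(0.15−0.0352) = 5.1285
P₀ = 0.4423/(1+0.15)^1 + 0.5015/(1+0.15)^2 + 0.5687/(1+0.15)^3 + 5.1285/(1+0.15)^3 = 4.5098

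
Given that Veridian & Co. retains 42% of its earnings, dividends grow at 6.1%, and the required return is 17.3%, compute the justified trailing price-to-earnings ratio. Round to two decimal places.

5.49

Payout ratio b = 1 − 0.42 = 0.58.
Justified trailing P/E = b(1+g)/(r−g) = 0.58×(1+0.061)/(0.173−0.061) = 5.4945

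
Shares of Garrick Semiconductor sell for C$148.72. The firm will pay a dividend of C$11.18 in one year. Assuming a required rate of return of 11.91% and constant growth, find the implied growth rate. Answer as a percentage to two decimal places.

From P₀ = D₁/(r − g), the implied growth is g = r − D₁/P₀.
g = 0.1191 − 11.18/148.72 = 0.1191 − 0.07517 = 0.04393

4.39%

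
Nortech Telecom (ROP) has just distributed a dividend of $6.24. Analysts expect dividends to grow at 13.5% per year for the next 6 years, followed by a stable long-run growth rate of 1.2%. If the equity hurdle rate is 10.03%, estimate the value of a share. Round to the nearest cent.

Two-stage DDM. Project D₁…D_6 at 0.135, terminal growth 0.012, discount at r = 0.1003.
D_1 = 7.0824
D_2 = 8.0385
D_3 = 9.1237
D_4 = 10.3554
D_5 = 11.7534
D_6 = 13.3401
Terminal value at t=6: TV = D_7/(r−g) = 13.5002/(0.1003−0.012) = 152.8902
P₀ = 7.0824/(1+0.1003)^1 + 8.0385/(1+0.1003)^2 + 9.1237/(1+0.1003)^3 + 10.3554/(1+0.1003)^4 + 11.7534/(1+0.1003)^5 + 13.3401/(1+0.1003)^6 + 152.8902/(1+0.1003)^6 = 127.9582

$127.96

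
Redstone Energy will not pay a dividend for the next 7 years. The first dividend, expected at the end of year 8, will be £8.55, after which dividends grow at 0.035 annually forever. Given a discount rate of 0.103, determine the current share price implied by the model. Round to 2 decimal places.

£63.30

Deferred-dividend DDM. At t=7 the remaining stream is a growing perpetuity with first payment D_8 = 8.55.
V_7 = D_8/(r−g) = 8.55/(0.103−0.035) = 125.7353
P₀ = V_7/(1+r)^7 = 125.7353/(1+0.103)^7 = 63.3036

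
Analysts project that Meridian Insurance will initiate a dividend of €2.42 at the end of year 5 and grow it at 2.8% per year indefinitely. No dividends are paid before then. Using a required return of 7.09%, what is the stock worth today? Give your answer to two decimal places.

Deferred-dividend DDM. At t=4 the remaining stream is a growing perpetuity with first payment D_5 = 2.42.
V_4 = D_5/(r−g) = 2.42/(0.0709−0.028) = 56.4103
P₀ = V_4/(1+r)^4 = 56.4103/(1+0.0709)^4 = 42.8906

€42.89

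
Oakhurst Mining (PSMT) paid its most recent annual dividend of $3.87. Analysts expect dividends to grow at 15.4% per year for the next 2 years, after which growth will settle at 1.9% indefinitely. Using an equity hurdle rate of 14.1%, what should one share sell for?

Two-stage DDM. Project D₁…D_2 at 0.154, terminal growth 0.019, discount at r = 0.141.
D_1 = 4.4660
D_2 = 5.1537
Terminal value at t=2: TV = D_3/(r−g) = 5.2517/(0.141−0.019) = 43.0464
P₀ = 4.4660/(1+0.141)^1 + 5.1537/(1+0.141)^2 + 43.0464/(1+0.141)^2 = 40.9376

$40.94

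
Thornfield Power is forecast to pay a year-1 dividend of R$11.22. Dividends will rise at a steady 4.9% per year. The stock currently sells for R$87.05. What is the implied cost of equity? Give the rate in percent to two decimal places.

17.79%

Rearranging the constant-growth DDM: r = D₁/P₀ + g.
r = 11.2200 / 87.05 + 0.049 = 0.12889 + 0.049 = 0.17789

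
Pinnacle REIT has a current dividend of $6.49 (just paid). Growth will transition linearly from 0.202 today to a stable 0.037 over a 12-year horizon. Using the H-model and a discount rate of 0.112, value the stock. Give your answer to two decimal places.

$175.40

H-model: P₀ = D₀[(1+g_L) + H(g_S−g_L)]/(r−g_L), with H = 12/2 = 6.
P₀ = 6.49 × [(1+0.037) + 6×(0.202−0.037)] / (0.112−0.037)
   = 6.49 × 2.0270 / 0.075 = 175.4031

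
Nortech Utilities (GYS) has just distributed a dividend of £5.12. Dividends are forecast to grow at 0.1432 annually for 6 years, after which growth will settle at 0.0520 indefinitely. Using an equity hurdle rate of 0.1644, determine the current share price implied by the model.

Two-stage DDM. Project D₁…D_6 at 0.1432, terminal growth 0.052, discount at r = 0.1644.
D_1 = 5.8532
D_2 = 6.6914
D_3 = 7.6496
D_4 = 8.7450
D_5 = 9.9973
D_6 = 11.4289
Terminal value at t=6: TV = D_7/(r−g) = 12.0232/(0.1644−0.052) = 106.9677
P₀ = 5.8532/(1+0.1644)^1 + 6.6914/(1+0.1644)^2 + 7.6496/(1+0.1644)^3 + 8.7450/(1+0.1644)^4 + 9.9973/(1+0.1644)^5 + 11.4289/(1+0.1644)^6 + 106.9677/(1+0.1644)^6 = 71.7387

£71.74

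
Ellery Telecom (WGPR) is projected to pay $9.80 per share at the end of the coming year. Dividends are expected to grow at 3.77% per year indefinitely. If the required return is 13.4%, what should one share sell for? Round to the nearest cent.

$101.77

Gordon growth model: P₀ = D₁/(r − g), with D₁ = 9.80 given directly.
P₀ = 9.8000 / (0.134 − 0.0377) = 9.8000 / 0.0963 = 101.7653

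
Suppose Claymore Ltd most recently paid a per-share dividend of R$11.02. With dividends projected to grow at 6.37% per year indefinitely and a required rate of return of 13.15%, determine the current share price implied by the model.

Gordon growth model: P₀ = D₁/(r − g). D₁ = 11.02 × (1 + 0.0637) = 11.7220.
P₀ = 11.7220 / (0.1315 − 0.0637) = 11.7220 / 0.0678 = 172.8905

R$172.89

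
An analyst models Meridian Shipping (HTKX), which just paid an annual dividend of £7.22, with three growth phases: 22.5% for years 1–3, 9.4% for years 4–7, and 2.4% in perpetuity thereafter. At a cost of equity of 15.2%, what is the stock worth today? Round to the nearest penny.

Three-stage DDM. Project D₁…D_7; terminal Gordon value at t=7 with g = 0.024; discount at r = 0.152.
D_1 = 8.8445
D_2 = 10.8345
D_3 = 13.2723
D_4 = 14.5199
D_5 = 15.8847
D_6 = 17.3779
D_7 = 19.0114
TV_7 = 19.4677/(0.152−0.024) = 152.0914
P₀ = Σ Dₜ/(1+r)ᵗ + TV_7/(1+r)^7 = 111.5777

£111.58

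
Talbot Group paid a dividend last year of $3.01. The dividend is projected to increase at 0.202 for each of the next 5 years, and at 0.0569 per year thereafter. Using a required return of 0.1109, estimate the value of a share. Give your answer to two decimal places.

$106.55

Two-stage DDM. Project D₁…D_5 at 0.202, terminal growth 0.0569, discount at r = 0.1109.
D_1 = 3.6180
D_2 = 4.3489
D_3 = 5.2273
D_4 = 6.2833
D_5 = 7.5525
Terminal value at t=5: TV = D_6/(r−g) = 7.9822/(0.1109−0.0569) = 147.8186
P₀ = 3.6180/(1+0.1109)^1 + 4.3489/(1+0.1109)^2 + 5.2273/(1+0.1109)^3 + 6.2833/(1+0.1109)^4 + 7.5525/(1+0.1109)^5 + 147.8186/(1+0.1109)^5 = 106.5515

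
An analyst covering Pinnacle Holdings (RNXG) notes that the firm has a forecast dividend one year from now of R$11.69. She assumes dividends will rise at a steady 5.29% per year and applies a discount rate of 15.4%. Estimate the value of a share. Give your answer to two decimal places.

Gordon growth model: P₀ = D₁/(r − g), with D₁ = 11.69 given directly.
P₀ = 11.6900 / (0.154 − 0.0529) = 11.6900 / 0.1011 = 115.6281

R$115.63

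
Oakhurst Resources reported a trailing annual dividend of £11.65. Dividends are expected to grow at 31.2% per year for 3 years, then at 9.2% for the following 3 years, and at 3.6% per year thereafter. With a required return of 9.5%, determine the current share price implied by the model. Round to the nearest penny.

£459.51

Three-stage DDM. Project D₁…D_6; terminal Gordon value at t=6 with g = 0.036; discount at r = 0.095.
D_1 = 15.2848
D_2 = 20.0537
D_3 = 26.3104
D_4 = 28.7310
D_5 = 31.3742
D_6 = 34.2606
TV_6 = 35.4940/(0.095−0.036) = 601.5934
P₀ = Σ Dₜ/(1+r)ᵗ + TV_6/(1+r)^6 = 459.5069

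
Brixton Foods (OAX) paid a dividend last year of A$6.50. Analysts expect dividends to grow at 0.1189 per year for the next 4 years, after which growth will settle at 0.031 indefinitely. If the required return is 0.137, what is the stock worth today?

Two-stage DDM. Project D₁…D_4 at 0.1189, terminal growth 0.031, discount at r = 0.137.
D_1 = 7.2729
D_2 = 8.1376
D_3 = 9.1052
D_4 = 10.1878
Terminal value at t=4: TV = D_5/(r−g) = 10.5036/(0.137−0.031) = 99.0903
P₀ = 7.2729/(1+0.137)^1 + 8.1376/(1+0.137)^2 + 9.1052/(1+0.137)^3 + 10.1878/(1+0.137)^4 + 99.0903/(1+0.137)^4 = 84.2727

A$84.27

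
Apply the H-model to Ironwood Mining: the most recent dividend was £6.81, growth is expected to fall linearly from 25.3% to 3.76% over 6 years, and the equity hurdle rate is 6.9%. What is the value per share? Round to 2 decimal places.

H-model: P₀ = D₀[(1+g_L) + H(g_S−g_L)]/(r−g_L), with H = 6/2 = 3.
P₀ = 6.81 × [(1+0.0376) + 3×(0.253−0.0376)] / (0.069−0.0376)
   = 6.81 × 1.6838 / 0.0314 = 365.1808

£365.18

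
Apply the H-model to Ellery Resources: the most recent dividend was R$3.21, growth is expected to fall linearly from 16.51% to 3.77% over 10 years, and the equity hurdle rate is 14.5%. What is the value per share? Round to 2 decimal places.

R$50.10

H-model: P₀ = D₀[(1+g_L) + H(g_S−g_L)]/(r−g_L), with H = 10/2 = 5.
P₀ = 3.21 × [(1+0.0377) + 5×(0.1651−0.0377)] / (0.145−0.0377)
   = 3.21 × 1.6747 / 0.1073 = 50.1005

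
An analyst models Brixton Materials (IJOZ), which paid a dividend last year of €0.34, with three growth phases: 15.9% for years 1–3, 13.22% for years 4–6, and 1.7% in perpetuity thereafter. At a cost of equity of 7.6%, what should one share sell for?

€11.13

Three-stage DDM. Project D₁…D_6; terminal Gordon value at t=6 with g = 0.017; discount at r = 0.076.
D_1 = 0.3941
D_2 = 0.4567
D_3 = 0.5293
D_4 = 0.5993
D_5 = 0.6785
D_6 = 0.7682
TV_6 = 0.7813/(0.076−0.017) = 13.2424
P₀ = Σ Dₜ/(1+r)ᵗ + TV_6/(1+r)^6 = 11.1310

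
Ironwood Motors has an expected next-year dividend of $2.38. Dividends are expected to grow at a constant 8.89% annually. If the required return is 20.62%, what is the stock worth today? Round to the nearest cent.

Gordon growth model: P₀ = D₁/(r − g), with D₁ = 2.38 given directly.
P₀ = 2.3800 / (0.2062 − 0.0889) = 2.3800 / 0.1173 = 20.2899

$20.29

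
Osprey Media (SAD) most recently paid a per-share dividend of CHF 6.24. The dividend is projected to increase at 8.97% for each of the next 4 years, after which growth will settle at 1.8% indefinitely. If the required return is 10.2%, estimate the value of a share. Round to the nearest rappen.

CHF 96.57

Two-stage DDM. Project D₁…D_4 at 0.0897, terminal growth 0.018, discount at r = 0.102.
D_1 = 6.7997
D_2 = 7.4097
D_3 = 8.0743
D_4 = 8.7986
Terminal value at t=4: TV = D_5/(r−g) = 8.9570/(0.102−0.018) = 106.6304
P₀ = 6.7997/(1+0.102)^1 + 7.4097/(1+0.102)^2 + 8.0743/(1+0.102)^3 + 8.7986/(1+0.102)^4 + 106.6304/(1+0.102)^4 = 96.5739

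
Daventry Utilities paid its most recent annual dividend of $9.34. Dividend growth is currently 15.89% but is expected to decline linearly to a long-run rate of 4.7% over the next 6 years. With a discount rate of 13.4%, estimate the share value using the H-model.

$148.44

H-model: P₀ = D₀[(1+g_L) + H(g_S−g_L)]/(r−g_L), with H = 6/2 = 3.
P₀ = 9.34 × [(1+0.047) + 3×(0.1589−0.047)] / (0.134−0.047)
   = 9.34 × 1.3827 / 0.087 = 148.4416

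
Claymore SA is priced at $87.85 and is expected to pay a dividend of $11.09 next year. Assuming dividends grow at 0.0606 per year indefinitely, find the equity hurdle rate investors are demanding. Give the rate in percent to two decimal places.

Rearranging the constant-growth DDM: r = D₁/P₀ + g.
r = 11.0900 / 87.85 + 0.0606 = 0.12624 + 0.0606 = 0.18684

18.68%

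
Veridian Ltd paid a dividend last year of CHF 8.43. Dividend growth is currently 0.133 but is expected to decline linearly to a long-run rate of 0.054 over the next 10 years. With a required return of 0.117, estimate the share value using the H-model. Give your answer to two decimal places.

CHF 193.89

H-model: P₀ = D₀[(1+g_L) + H(g_S−g_L)]/(r−g_L), with H = 10/2 = 5.
P₀ = 8.43 × [(1+0.054) + 5×(0.133−0.054)] / (0.117−0.054)
   = 8.43 × 1.4490 / 0.063 = 193.8900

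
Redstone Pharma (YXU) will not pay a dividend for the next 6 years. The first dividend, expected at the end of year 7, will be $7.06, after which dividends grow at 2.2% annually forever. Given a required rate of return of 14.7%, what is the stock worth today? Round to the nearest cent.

$24.80

Deferred-dividend DDM. At t=6 the remaining stream is a growing perpetuity with first payment D_7 = 7.06.
V_6 = D_7/(r−g) = 7.06/(0.147−0.022) = 56.4800
P₀ = V_6/(1+r)^6 = 56.4800/(1+0.147)^6 = 24.8036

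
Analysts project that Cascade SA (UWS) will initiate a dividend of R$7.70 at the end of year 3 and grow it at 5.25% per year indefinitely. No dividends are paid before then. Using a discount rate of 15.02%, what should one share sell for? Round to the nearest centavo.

R$59.57

Deferred-dividend DDM. At t=2 the remaining stream is a growing perpetuity with first payment D_3 = 7.70.
V_2 = D_3/(r−g) = 7.70/(0.1502−0.0525) = 78.8127
P₀ = V_2/(1+r)^2 = 78.8127/(1+0.1502)^2 = 59.5730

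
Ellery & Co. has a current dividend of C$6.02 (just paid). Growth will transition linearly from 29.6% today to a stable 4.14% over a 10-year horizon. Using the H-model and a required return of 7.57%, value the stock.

C$406.20

H-model: P₀ = D₀[(1+g_L) + H(g_S−g_L)]/(r−g_L), with H = 10/2 = 5.
P₀ = 6.02 × [(1+0.0414) + 5×(0.296−0.0414)] / (0.0757−0.0414)
   = 6.02 × 2.3144 / 0.0343 = 406.2008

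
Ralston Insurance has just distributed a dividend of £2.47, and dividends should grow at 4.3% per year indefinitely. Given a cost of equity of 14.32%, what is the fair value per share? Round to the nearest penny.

£25.71

Gordon growth model: P₀ = D₁/(r − g). D₁ = 2.47 × (1 + 0.043) = 2.5762.
P₀ = 2.5762 / (0.1432 − 0.043) = 2.5762 / 0.1002 = 25.7107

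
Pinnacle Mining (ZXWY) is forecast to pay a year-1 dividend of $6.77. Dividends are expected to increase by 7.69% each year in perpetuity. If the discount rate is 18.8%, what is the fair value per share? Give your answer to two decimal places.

$60.94

Gordon growth model: P₀ = D₁/(r − g), with D₁ = 6.77 given directly.
P₀ = 6.7700 / (0.188 − 0.0769) = 6.7700 / 0.1111 = 60.9361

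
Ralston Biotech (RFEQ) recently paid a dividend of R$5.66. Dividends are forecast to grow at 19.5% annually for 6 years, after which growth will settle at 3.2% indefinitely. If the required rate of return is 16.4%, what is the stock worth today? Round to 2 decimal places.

Two-stage DDM. Project D₁…D_6 at 0.195, terminal growth 0.032, discount at r = 0.164.
D_1 = 6.7637
D_2 = 8.0826
D_3 = 9.6587
D_4 = 11.5422
D_5 = 13.7929
D_6 = 16.4825
Terminal value at t=6: TV = D_7/(r−g) = 17.0100/(0.164−0.032) = 128.8634
P₀ = 6.7637/(1+0.164)^1 + 8.0826/(1+0.164)^2 + 9.6587/(1+0.164)^3 + 11.5422/(1+0.164)^4 + 13.7929/(1+0.164)^5 + 16.4825/(1+0.164)^6 + 128.8634/(1+0.164)^6 = 89.0796

R$89.08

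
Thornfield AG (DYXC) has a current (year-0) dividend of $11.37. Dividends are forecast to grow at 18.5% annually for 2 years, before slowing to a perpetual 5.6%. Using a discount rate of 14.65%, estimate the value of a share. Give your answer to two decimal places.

$165.63

Two-stage DDM. Project D₁…D_2 at 0.185, terminal growth 0.056, discount at r = 0.1465.
D_1 = 13.4734
D_2 = 15.9660
Terminal value at t=2: TV = D_3/(r−g) = 16.8601/(0.1465−0.056) = 186.2998
P₀ = 13.4734/(1+0.1465)^1 + 15.9660/(1+0.1465)^2 + 186.2998/(1+0.1465)^2 = 165.6291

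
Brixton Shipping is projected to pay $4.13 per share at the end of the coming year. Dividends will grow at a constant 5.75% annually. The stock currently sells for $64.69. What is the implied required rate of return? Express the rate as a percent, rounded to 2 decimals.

Rearranging the constant-growth DDM: r = D₁/P₀ + g.
r = 4.1300 / 64.69 + 0.0575 = 0.06384 + 0.0575 = 0.12134

12.13%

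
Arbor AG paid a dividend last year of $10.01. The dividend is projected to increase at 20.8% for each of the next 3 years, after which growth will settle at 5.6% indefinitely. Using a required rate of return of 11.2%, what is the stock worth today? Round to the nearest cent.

Two-stage DDM. Project D₁…D_3 at 0.208, terminal growth 0.056, discount at r = 0.112.
D_1 = 12.0921
D_2 = 14.6072
D_3 = 17.6455
Terminal value at t=3: TV = D_4/(r−g) = 18.6337/(0.112−0.056) = 332.7444
P₀ = 12.0921/(1+0.112)^1 + 14.6072/(1+0.112)^2 + 17.6455/(1+0.112)^3 + 332.7444/(1+0.112)^3 = 277.5093

$277.51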